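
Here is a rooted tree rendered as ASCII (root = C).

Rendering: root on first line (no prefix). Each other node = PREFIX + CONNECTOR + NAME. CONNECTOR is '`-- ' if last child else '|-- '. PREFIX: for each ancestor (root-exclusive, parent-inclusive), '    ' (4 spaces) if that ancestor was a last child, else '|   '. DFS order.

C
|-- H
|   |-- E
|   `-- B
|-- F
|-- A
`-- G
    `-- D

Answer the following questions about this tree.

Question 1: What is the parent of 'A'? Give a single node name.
Answer: C

Derivation:
Scan adjacency: A appears as child of C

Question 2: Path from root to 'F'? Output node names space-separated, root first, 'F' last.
Walk down from root: C -> F

Answer: C F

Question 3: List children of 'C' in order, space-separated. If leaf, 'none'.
Node C's children (from adjacency): H, F, A, G

Answer: H F A G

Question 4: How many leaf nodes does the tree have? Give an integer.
Answer: 5

Derivation:
Leaves (nodes with no children): A, B, D, E, F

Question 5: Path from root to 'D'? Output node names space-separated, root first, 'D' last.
Answer: C G D

Derivation:
Walk down from root: C -> G -> D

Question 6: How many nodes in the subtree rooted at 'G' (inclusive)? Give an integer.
Subtree rooted at G contains: D, G
Count = 2

Answer: 2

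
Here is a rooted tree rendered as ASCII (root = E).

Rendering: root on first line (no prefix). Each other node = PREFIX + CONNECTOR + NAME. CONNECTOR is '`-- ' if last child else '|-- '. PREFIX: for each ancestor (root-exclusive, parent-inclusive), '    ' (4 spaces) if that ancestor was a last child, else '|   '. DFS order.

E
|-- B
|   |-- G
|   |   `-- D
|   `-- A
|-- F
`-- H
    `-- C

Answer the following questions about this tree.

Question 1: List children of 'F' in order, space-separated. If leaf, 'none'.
Answer: none

Derivation:
Node F's children (from adjacency): (leaf)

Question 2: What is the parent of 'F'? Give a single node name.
Scan adjacency: F appears as child of E

Answer: E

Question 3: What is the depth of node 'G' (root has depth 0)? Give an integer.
Answer: 2

Derivation:
Path from root to G: E -> B -> G
Depth = number of edges = 2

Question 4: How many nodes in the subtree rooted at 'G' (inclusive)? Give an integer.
Subtree rooted at G contains: D, G
Count = 2

Answer: 2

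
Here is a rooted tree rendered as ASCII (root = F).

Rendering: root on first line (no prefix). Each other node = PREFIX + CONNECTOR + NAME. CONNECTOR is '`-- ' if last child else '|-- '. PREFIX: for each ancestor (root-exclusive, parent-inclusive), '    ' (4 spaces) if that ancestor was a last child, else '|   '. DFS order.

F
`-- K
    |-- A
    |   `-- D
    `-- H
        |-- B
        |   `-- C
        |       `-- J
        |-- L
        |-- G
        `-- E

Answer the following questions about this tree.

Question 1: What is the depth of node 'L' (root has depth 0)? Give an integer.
Path from root to L: F -> K -> H -> L
Depth = number of edges = 3

Answer: 3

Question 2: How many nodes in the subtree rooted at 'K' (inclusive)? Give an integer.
Subtree rooted at K contains: A, B, C, D, E, G, H, J, K, L
Count = 10

Answer: 10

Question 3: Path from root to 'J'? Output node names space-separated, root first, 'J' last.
Answer: F K H B C J

Derivation:
Walk down from root: F -> K -> H -> B -> C -> J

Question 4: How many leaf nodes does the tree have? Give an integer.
Leaves (nodes with no children): D, E, G, J, L

Answer: 5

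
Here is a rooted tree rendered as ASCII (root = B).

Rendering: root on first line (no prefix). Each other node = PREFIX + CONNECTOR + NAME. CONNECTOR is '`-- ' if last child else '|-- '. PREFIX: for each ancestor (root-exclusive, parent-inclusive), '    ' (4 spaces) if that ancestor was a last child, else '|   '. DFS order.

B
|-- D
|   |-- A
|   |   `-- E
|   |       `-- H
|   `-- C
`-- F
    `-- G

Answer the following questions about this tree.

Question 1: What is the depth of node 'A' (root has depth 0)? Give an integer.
Answer: 2

Derivation:
Path from root to A: B -> D -> A
Depth = number of edges = 2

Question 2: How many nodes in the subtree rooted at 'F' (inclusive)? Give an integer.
Answer: 2

Derivation:
Subtree rooted at F contains: F, G
Count = 2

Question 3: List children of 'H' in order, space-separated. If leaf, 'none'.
Node H's children (from adjacency): (leaf)

Answer: none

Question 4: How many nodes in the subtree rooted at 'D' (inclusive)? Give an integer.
Answer: 5

Derivation:
Subtree rooted at D contains: A, C, D, E, H
Count = 5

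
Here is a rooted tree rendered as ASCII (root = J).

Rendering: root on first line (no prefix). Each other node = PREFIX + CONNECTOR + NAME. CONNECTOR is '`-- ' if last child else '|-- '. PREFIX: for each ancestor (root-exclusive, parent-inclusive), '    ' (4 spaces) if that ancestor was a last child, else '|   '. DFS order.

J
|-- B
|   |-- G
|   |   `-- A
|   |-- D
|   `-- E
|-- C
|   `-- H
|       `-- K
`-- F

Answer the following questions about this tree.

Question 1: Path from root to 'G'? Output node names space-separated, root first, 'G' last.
Walk down from root: J -> B -> G

Answer: J B G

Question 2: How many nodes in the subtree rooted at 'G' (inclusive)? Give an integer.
Subtree rooted at G contains: A, G
Count = 2

Answer: 2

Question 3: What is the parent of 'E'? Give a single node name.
Answer: B

Derivation:
Scan adjacency: E appears as child of B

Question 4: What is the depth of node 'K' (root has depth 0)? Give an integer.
Answer: 3

Derivation:
Path from root to K: J -> C -> H -> K
Depth = number of edges = 3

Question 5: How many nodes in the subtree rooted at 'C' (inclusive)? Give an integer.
Subtree rooted at C contains: C, H, K
Count = 3

Answer: 3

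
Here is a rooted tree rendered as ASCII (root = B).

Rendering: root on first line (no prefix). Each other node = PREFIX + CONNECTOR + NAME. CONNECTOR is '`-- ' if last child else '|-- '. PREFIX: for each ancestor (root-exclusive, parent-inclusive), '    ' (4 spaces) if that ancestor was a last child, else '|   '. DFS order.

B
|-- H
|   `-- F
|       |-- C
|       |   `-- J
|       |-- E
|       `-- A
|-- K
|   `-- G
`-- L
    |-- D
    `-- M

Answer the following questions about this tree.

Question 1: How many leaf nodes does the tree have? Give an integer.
Answer: 6

Derivation:
Leaves (nodes with no children): A, D, E, G, J, M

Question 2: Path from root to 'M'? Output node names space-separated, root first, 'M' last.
Walk down from root: B -> L -> M

Answer: B L M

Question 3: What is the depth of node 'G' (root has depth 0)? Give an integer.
Path from root to G: B -> K -> G
Depth = number of edges = 2

Answer: 2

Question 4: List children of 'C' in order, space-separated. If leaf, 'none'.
Answer: J

Derivation:
Node C's children (from adjacency): J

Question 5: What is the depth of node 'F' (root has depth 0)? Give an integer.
Answer: 2

Derivation:
Path from root to F: B -> H -> F
Depth = number of edges = 2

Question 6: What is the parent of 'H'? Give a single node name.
Scan adjacency: H appears as child of B

Answer: B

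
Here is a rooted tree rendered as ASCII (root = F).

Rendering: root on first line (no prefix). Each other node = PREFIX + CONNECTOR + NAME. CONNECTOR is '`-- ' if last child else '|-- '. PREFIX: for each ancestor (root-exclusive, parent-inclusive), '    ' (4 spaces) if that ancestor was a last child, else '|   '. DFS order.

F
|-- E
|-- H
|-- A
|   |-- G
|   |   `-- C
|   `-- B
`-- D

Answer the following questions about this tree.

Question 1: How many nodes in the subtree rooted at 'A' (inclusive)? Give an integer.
Subtree rooted at A contains: A, B, C, G
Count = 4

Answer: 4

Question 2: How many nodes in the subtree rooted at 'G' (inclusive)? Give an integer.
Subtree rooted at G contains: C, G
Count = 2

Answer: 2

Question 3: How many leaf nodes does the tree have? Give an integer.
Answer: 5

Derivation:
Leaves (nodes with no children): B, C, D, E, H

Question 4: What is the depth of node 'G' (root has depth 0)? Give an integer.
Path from root to G: F -> A -> G
Depth = number of edges = 2

Answer: 2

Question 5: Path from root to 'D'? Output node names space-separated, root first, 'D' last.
Walk down from root: F -> D

Answer: F D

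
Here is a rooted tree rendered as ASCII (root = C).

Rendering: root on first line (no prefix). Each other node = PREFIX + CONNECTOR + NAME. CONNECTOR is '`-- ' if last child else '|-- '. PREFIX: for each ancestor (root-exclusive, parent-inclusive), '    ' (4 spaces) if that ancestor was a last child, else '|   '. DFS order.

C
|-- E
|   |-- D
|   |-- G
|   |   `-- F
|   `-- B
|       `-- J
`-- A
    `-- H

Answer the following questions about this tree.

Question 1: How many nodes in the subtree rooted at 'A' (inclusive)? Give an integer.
Answer: 2

Derivation:
Subtree rooted at A contains: A, H
Count = 2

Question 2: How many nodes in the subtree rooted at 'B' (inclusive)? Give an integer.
Subtree rooted at B contains: B, J
Count = 2

Answer: 2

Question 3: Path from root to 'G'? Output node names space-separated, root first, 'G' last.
Answer: C E G

Derivation:
Walk down from root: C -> E -> G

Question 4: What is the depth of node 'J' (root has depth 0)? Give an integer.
Path from root to J: C -> E -> B -> J
Depth = number of edges = 3

Answer: 3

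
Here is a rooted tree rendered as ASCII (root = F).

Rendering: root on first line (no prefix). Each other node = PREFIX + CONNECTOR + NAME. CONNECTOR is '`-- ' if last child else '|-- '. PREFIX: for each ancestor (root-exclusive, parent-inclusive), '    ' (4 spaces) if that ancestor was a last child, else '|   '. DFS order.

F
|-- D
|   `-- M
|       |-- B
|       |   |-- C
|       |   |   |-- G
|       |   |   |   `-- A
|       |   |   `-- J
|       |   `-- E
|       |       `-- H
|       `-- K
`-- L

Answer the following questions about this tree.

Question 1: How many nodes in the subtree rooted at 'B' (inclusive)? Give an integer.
Answer: 7

Derivation:
Subtree rooted at B contains: A, B, C, E, G, H, J
Count = 7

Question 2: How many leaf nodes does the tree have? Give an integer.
Answer: 5

Derivation:
Leaves (nodes with no children): A, H, J, K, L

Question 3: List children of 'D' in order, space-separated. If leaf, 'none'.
Node D's children (from adjacency): M

Answer: M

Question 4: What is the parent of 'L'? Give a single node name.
Answer: F

Derivation:
Scan adjacency: L appears as child of F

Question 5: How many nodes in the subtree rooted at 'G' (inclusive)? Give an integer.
Subtree rooted at G contains: A, G
Count = 2

Answer: 2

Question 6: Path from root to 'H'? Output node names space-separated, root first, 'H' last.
Walk down from root: F -> D -> M -> B -> E -> H

Answer: F D M B E H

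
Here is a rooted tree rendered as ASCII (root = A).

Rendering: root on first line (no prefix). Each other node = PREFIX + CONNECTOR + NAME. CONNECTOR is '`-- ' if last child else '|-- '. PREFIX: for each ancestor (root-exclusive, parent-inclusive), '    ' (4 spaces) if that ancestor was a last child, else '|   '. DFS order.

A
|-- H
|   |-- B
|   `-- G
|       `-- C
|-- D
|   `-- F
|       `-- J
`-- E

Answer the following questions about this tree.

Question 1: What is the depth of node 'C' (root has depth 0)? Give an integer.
Answer: 3

Derivation:
Path from root to C: A -> H -> G -> C
Depth = number of edges = 3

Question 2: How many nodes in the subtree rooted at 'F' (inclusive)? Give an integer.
Subtree rooted at F contains: F, J
Count = 2

Answer: 2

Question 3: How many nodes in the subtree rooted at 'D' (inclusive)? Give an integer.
Subtree rooted at D contains: D, F, J
Count = 3

Answer: 3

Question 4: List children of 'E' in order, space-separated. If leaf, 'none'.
Node E's children (from adjacency): (leaf)

Answer: none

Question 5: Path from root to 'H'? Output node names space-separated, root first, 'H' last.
Walk down from root: A -> H

Answer: A H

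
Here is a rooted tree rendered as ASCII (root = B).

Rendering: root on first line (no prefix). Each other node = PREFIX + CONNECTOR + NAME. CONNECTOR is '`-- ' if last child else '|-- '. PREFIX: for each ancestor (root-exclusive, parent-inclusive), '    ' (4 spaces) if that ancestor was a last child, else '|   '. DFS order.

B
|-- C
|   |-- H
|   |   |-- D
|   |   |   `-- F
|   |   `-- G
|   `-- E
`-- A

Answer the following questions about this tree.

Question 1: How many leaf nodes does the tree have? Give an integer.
Leaves (nodes with no children): A, E, F, G

Answer: 4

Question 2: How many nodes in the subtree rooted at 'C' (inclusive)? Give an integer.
Subtree rooted at C contains: C, D, E, F, G, H
Count = 6

Answer: 6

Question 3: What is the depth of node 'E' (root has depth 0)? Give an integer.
Path from root to E: B -> C -> E
Depth = number of edges = 2

Answer: 2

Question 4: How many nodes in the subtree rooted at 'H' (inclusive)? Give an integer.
Answer: 4

Derivation:
Subtree rooted at H contains: D, F, G, H
Count = 4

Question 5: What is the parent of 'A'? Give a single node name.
Scan adjacency: A appears as child of B

Answer: B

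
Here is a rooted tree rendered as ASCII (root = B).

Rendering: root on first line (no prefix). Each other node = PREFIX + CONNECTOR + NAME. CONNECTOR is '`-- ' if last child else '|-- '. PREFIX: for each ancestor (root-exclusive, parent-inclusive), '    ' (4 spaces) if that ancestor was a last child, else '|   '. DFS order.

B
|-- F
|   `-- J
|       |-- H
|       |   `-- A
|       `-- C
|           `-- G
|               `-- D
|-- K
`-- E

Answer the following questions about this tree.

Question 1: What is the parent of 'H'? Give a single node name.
Answer: J

Derivation:
Scan adjacency: H appears as child of J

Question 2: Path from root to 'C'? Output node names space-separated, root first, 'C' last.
Walk down from root: B -> F -> J -> C

Answer: B F J C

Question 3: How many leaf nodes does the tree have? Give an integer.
Leaves (nodes with no children): A, D, E, K

Answer: 4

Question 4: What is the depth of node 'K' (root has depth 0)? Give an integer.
Answer: 1

Derivation:
Path from root to K: B -> K
Depth = number of edges = 1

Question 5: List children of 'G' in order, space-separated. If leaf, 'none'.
Node G's children (from adjacency): D

Answer: D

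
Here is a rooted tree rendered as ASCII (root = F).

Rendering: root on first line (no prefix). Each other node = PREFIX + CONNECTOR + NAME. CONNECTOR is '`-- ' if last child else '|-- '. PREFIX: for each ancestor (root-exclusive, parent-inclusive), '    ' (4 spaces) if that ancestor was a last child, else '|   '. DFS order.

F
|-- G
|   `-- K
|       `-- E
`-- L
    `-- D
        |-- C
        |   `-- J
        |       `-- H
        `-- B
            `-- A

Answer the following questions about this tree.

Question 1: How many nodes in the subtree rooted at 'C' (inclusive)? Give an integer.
Answer: 3

Derivation:
Subtree rooted at C contains: C, H, J
Count = 3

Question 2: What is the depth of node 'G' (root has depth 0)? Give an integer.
Answer: 1

Derivation:
Path from root to G: F -> G
Depth = number of edges = 1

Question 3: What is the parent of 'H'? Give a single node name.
Answer: J

Derivation:
Scan adjacency: H appears as child of J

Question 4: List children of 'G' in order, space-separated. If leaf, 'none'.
Node G's children (from adjacency): K

Answer: K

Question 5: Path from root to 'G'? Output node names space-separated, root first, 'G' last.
Walk down from root: F -> G

Answer: F G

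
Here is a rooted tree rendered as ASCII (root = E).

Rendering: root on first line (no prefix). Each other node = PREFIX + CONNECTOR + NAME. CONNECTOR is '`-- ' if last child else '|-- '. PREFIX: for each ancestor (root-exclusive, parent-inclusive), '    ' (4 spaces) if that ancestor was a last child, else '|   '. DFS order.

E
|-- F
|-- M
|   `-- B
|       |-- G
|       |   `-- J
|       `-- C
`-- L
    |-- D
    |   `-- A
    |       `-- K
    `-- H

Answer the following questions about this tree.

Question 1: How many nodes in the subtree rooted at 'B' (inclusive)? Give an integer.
Subtree rooted at B contains: B, C, G, J
Count = 4

Answer: 4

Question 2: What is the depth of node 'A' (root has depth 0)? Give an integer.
Path from root to A: E -> L -> D -> A
Depth = number of edges = 3

Answer: 3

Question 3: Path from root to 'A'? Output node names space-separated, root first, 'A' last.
Walk down from root: E -> L -> D -> A

Answer: E L D A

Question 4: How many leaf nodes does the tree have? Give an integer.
Leaves (nodes with no children): C, F, H, J, K

Answer: 5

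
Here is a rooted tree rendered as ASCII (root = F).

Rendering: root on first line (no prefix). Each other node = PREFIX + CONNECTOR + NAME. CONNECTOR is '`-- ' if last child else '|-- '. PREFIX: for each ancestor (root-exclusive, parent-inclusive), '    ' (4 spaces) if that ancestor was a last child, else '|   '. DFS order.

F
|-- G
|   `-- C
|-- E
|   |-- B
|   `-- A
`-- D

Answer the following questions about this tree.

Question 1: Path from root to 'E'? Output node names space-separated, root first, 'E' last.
Walk down from root: F -> E

Answer: F E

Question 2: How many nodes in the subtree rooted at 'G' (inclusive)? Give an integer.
Subtree rooted at G contains: C, G
Count = 2

Answer: 2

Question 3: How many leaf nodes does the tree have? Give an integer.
Leaves (nodes with no children): A, B, C, D

Answer: 4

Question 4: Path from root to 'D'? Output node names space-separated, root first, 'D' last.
Walk down from root: F -> D

Answer: F D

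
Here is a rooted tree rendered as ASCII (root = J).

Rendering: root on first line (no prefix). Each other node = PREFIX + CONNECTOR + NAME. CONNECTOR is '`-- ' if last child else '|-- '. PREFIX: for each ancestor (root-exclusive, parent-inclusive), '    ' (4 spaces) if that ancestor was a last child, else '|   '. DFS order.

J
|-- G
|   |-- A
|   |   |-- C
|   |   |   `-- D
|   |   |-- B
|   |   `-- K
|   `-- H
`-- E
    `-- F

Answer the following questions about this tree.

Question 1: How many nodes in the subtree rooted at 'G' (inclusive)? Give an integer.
Subtree rooted at G contains: A, B, C, D, G, H, K
Count = 7

Answer: 7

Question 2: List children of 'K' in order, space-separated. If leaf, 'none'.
Node K's children (from adjacency): (leaf)

Answer: none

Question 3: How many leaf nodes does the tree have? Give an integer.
Answer: 5

Derivation:
Leaves (nodes with no children): B, D, F, H, K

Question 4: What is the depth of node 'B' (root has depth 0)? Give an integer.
Path from root to B: J -> G -> A -> B
Depth = number of edges = 3

Answer: 3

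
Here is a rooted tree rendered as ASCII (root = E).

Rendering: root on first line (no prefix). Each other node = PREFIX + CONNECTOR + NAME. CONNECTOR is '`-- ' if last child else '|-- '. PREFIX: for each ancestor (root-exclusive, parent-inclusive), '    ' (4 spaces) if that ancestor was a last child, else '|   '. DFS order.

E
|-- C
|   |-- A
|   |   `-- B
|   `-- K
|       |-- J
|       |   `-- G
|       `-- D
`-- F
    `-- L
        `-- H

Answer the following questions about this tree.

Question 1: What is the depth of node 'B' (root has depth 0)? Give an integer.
Path from root to B: E -> C -> A -> B
Depth = number of edges = 3

Answer: 3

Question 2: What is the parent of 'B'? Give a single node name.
Scan adjacency: B appears as child of A

Answer: A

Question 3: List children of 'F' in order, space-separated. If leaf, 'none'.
Answer: L

Derivation:
Node F's children (from adjacency): L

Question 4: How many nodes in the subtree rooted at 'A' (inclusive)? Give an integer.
Subtree rooted at A contains: A, B
Count = 2

Answer: 2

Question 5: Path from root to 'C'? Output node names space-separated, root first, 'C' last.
Answer: E C

Derivation:
Walk down from root: E -> C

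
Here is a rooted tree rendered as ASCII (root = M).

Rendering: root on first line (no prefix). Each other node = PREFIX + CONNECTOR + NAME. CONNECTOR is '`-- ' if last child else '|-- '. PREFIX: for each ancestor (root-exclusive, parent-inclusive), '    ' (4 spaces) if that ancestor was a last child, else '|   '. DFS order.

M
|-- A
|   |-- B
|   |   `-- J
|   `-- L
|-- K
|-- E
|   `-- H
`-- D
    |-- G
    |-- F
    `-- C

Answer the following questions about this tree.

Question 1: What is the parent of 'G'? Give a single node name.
Scan adjacency: G appears as child of D

Answer: D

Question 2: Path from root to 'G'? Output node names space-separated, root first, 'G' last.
Walk down from root: M -> D -> G

Answer: M D G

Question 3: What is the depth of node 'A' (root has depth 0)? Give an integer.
Answer: 1

Derivation:
Path from root to A: M -> A
Depth = number of edges = 1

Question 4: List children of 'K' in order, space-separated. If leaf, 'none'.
Answer: none

Derivation:
Node K's children (from adjacency): (leaf)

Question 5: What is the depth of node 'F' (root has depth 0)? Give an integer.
Answer: 2

Derivation:
Path from root to F: M -> D -> F
Depth = number of edges = 2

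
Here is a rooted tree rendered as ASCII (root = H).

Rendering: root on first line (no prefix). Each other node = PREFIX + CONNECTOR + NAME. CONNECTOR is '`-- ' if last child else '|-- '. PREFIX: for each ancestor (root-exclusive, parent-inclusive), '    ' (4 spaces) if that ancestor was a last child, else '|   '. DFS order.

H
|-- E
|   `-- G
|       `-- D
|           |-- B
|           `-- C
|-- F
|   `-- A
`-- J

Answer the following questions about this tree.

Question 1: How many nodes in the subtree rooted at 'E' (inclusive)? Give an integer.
Answer: 5

Derivation:
Subtree rooted at E contains: B, C, D, E, G
Count = 5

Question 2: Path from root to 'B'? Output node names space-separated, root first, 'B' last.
Walk down from root: H -> E -> G -> D -> B

Answer: H E G D B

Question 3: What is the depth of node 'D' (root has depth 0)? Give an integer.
Path from root to D: H -> E -> G -> D
Depth = number of edges = 3

Answer: 3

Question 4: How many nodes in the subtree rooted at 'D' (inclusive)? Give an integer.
Subtree rooted at D contains: B, C, D
Count = 3

Answer: 3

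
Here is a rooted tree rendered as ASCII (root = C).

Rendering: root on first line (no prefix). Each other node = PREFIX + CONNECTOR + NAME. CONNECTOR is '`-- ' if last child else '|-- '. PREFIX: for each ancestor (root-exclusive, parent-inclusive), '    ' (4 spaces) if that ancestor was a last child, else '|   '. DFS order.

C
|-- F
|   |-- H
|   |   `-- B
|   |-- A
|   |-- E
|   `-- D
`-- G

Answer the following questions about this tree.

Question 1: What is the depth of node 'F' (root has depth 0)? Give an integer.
Answer: 1

Derivation:
Path from root to F: C -> F
Depth = number of edges = 1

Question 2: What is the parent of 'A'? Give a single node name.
Scan adjacency: A appears as child of F

Answer: F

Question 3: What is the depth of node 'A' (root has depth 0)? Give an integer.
Path from root to A: C -> F -> A
Depth = number of edges = 2

Answer: 2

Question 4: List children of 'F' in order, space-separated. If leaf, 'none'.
Answer: H A E D

Derivation:
Node F's children (from adjacency): H, A, E, D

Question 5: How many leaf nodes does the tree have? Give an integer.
Leaves (nodes with no children): A, B, D, E, G

Answer: 5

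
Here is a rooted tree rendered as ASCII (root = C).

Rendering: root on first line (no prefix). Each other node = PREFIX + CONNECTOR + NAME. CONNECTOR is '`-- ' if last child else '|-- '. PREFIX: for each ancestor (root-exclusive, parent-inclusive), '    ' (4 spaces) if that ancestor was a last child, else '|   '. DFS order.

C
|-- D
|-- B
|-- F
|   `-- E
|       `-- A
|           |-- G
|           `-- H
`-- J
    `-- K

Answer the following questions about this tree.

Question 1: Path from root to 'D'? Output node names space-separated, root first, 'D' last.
Answer: C D

Derivation:
Walk down from root: C -> D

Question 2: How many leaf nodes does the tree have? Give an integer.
Leaves (nodes with no children): B, D, G, H, K

Answer: 5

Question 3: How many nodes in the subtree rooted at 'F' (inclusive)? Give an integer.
Answer: 5

Derivation:
Subtree rooted at F contains: A, E, F, G, H
Count = 5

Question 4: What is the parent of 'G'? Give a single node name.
Answer: A

Derivation:
Scan adjacency: G appears as child of A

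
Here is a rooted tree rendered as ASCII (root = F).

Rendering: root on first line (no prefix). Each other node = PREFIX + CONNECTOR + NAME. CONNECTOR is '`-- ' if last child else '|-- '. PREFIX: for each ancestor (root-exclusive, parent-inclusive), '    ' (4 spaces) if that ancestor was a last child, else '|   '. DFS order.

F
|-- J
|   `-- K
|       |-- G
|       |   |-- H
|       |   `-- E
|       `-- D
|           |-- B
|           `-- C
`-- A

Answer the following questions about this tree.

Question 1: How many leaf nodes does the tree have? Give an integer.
Answer: 5

Derivation:
Leaves (nodes with no children): A, B, C, E, H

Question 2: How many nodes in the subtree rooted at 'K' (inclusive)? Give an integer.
Answer: 7

Derivation:
Subtree rooted at K contains: B, C, D, E, G, H, K
Count = 7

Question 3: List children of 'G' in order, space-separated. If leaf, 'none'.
Answer: H E

Derivation:
Node G's children (from adjacency): H, E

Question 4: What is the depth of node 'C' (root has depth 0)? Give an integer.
Answer: 4

Derivation:
Path from root to C: F -> J -> K -> D -> C
Depth = number of edges = 4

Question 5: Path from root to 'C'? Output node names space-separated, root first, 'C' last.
Walk down from root: F -> J -> K -> D -> C

Answer: F J K D C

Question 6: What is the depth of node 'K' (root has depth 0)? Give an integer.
Answer: 2

Derivation:
Path from root to K: F -> J -> K
Depth = number of edges = 2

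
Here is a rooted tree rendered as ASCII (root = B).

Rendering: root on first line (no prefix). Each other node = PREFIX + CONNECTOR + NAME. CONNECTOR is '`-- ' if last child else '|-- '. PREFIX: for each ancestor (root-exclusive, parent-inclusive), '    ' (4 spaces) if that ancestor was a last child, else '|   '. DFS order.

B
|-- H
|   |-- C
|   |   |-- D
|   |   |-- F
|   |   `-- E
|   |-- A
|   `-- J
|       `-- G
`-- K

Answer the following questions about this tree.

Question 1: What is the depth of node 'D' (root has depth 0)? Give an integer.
Answer: 3

Derivation:
Path from root to D: B -> H -> C -> D
Depth = number of edges = 3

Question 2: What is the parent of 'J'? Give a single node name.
Scan adjacency: J appears as child of H

Answer: H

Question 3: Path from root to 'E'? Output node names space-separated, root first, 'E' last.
Answer: B H C E

Derivation:
Walk down from root: B -> H -> C -> E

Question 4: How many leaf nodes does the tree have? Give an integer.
Answer: 6

Derivation:
Leaves (nodes with no children): A, D, E, F, G, K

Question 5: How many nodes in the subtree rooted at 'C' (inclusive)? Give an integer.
Answer: 4

Derivation:
Subtree rooted at C contains: C, D, E, F
Count = 4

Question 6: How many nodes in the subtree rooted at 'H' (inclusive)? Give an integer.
Answer: 8

Derivation:
Subtree rooted at H contains: A, C, D, E, F, G, H, J
Count = 8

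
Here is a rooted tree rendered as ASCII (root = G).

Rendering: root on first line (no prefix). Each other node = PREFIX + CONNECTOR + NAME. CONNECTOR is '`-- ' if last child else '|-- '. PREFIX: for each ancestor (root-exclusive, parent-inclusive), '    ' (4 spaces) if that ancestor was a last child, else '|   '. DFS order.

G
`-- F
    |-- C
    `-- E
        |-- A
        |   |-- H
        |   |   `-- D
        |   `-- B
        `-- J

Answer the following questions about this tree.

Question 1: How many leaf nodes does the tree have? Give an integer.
Leaves (nodes with no children): B, C, D, J

Answer: 4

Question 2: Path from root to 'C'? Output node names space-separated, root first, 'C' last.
Walk down from root: G -> F -> C

Answer: G F C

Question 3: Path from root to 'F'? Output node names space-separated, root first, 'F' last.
Answer: G F

Derivation:
Walk down from root: G -> F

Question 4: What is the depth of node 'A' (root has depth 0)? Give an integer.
Path from root to A: G -> F -> E -> A
Depth = number of edges = 3

Answer: 3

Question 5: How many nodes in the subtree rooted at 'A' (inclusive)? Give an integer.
Answer: 4

Derivation:
Subtree rooted at A contains: A, B, D, H
Count = 4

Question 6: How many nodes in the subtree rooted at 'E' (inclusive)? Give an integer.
Subtree rooted at E contains: A, B, D, E, H, J
Count = 6

Answer: 6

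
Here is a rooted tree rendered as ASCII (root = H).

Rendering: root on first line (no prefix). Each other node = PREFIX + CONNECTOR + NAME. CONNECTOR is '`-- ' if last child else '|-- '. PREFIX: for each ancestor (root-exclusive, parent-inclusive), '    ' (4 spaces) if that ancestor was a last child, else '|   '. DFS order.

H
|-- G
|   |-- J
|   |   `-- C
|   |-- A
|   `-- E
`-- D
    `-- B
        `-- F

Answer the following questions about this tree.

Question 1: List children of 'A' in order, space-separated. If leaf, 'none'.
Node A's children (from adjacency): (leaf)

Answer: none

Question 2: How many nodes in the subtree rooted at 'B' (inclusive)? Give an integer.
Answer: 2

Derivation:
Subtree rooted at B contains: B, F
Count = 2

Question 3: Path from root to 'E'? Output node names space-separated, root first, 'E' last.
Answer: H G E

Derivation:
Walk down from root: H -> G -> E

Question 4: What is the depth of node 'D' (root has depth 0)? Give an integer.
Path from root to D: H -> D
Depth = number of edges = 1

Answer: 1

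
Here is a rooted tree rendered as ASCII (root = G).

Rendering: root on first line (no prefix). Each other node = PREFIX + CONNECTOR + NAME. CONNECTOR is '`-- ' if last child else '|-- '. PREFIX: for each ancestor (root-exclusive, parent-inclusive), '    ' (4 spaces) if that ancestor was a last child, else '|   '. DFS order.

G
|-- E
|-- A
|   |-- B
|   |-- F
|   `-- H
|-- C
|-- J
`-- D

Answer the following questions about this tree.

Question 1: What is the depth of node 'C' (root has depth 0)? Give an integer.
Path from root to C: G -> C
Depth = number of edges = 1

Answer: 1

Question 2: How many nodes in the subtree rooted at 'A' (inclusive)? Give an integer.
Subtree rooted at A contains: A, B, F, H
Count = 4

Answer: 4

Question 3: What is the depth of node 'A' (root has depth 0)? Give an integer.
Answer: 1

Derivation:
Path from root to A: G -> A
Depth = number of edges = 1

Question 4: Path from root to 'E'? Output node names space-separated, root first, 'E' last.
Answer: G E

Derivation:
Walk down from root: G -> E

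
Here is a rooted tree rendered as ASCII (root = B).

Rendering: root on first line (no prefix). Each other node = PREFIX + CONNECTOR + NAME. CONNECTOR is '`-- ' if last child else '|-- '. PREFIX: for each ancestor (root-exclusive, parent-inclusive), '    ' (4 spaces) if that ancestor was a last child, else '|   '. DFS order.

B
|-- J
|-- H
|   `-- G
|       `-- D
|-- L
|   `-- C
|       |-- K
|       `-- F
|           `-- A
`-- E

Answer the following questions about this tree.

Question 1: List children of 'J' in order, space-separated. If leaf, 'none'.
Node J's children (from adjacency): (leaf)

Answer: none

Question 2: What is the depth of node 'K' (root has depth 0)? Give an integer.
Answer: 3

Derivation:
Path from root to K: B -> L -> C -> K
Depth = number of edges = 3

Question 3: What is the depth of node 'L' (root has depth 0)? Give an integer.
Answer: 1

Derivation:
Path from root to L: B -> L
Depth = number of edges = 1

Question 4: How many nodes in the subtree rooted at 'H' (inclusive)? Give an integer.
Subtree rooted at H contains: D, G, H
Count = 3

Answer: 3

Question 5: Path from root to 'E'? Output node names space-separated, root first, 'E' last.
Answer: B E

Derivation:
Walk down from root: B -> E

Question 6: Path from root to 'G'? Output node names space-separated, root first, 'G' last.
Walk down from root: B -> H -> G

Answer: B H G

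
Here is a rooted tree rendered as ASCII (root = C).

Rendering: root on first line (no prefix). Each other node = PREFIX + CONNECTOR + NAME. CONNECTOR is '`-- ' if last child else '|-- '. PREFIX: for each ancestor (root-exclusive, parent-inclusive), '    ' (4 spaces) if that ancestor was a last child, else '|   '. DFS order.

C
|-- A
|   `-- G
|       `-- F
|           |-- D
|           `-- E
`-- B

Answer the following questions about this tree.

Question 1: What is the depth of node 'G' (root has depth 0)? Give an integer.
Answer: 2

Derivation:
Path from root to G: C -> A -> G
Depth = number of edges = 2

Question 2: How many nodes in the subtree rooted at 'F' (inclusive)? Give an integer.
Answer: 3

Derivation:
Subtree rooted at F contains: D, E, F
Count = 3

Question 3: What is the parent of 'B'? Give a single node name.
Answer: C

Derivation:
Scan adjacency: B appears as child of C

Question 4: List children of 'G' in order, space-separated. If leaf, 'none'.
Answer: F

Derivation:
Node G's children (from adjacency): F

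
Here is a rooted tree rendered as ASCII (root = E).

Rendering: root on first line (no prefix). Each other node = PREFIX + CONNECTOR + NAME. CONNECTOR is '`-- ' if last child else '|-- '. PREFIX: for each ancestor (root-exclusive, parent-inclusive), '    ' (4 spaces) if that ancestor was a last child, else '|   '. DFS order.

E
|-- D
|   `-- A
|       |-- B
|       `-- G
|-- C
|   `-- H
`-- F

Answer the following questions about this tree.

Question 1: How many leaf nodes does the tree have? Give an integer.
Answer: 4

Derivation:
Leaves (nodes with no children): B, F, G, H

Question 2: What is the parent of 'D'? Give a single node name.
Scan adjacency: D appears as child of E

Answer: E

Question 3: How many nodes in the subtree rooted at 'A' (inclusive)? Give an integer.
Answer: 3

Derivation:
Subtree rooted at A contains: A, B, G
Count = 3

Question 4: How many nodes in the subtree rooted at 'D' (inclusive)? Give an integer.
Subtree rooted at D contains: A, B, D, G
Count = 4

Answer: 4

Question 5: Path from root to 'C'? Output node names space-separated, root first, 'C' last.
Answer: E C

Derivation:
Walk down from root: E -> C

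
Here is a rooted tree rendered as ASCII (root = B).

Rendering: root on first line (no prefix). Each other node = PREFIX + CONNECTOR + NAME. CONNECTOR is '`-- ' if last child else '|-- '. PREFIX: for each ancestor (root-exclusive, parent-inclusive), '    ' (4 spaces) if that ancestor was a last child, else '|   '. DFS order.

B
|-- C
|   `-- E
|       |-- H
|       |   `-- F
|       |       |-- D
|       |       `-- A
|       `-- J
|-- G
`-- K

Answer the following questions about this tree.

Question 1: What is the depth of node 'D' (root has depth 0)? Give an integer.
Path from root to D: B -> C -> E -> H -> F -> D
Depth = number of edges = 5

Answer: 5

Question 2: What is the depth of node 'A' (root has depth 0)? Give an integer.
Path from root to A: B -> C -> E -> H -> F -> A
Depth = number of edges = 5

Answer: 5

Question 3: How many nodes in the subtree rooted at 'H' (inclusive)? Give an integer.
Answer: 4

Derivation:
Subtree rooted at H contains: A, D, F, H
Count = 4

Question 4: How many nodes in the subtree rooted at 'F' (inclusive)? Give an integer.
Answer: 3

Derivation:
Subtree rooted at F contains: A, D, F
Count = 3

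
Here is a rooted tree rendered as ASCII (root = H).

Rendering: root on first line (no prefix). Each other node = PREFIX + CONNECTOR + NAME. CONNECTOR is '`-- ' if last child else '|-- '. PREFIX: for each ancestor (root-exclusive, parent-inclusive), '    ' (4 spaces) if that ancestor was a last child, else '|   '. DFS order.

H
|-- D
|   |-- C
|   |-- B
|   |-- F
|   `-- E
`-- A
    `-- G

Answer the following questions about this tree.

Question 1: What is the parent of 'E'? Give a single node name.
Scan adjacency: E appears as child of D

Answer: D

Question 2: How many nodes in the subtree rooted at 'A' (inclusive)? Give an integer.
Answer: 2

Derivation:
Subtree rooted at A contains: A, G
Count = 2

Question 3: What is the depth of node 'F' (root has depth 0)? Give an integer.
Path from root to F: H -> D -> F
Depth = number of edges = 2

Answer: 2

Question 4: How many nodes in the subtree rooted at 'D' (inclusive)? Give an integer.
Answer: 5

Derivation:
Subtree rooted at D contains: B, C, D, E, F
Count = 5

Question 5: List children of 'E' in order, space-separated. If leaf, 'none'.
Answer: none

Derivation:
Node E's children (from adjacency): (leaf)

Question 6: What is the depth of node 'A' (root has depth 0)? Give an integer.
Answer: 1

Derivation:
Path from root to A: H -> A
Depth = number of edges = 1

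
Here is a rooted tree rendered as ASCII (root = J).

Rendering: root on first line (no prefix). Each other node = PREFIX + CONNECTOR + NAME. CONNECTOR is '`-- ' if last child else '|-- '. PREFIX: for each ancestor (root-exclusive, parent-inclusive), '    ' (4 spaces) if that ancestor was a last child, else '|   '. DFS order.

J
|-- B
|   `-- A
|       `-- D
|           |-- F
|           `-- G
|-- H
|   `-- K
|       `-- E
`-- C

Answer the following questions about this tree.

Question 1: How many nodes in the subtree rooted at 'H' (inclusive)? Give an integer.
Subtree rooted at H contains: E, H, K
Count = 3

Answer: 3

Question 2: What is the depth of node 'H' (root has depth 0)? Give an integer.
Answer: 1

Derivation:
Path from root to H: J -> H
Depth = number of edges = 1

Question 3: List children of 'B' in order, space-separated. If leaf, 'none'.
Node B's children (from adjacency): A

Answer: A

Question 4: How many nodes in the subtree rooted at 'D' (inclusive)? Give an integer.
Subtree rooted at D contains: D, F, G
Count = 3

Answer: 3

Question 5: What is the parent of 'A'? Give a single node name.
Answer: B

Derivation:
Scan adjacency: A appears as child of B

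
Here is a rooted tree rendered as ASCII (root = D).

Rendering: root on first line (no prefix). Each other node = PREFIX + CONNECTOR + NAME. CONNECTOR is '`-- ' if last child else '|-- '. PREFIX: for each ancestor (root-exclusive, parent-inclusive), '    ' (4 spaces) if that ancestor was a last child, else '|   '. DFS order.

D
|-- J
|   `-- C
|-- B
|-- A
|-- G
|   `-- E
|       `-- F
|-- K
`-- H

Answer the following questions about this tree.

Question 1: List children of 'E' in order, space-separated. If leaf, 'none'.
Node E's children (from adjacency): F

Answer: F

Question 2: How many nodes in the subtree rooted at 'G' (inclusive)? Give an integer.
Answer: 3

Derivation:
Subtree rooted at G contains: E, F, G
Count = 3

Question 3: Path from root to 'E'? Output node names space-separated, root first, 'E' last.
Answer: D G E

Derivation:
Walk down from root: D -> G -> E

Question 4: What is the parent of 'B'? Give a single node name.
Scan adjacency: B appears as child of D

Answer: D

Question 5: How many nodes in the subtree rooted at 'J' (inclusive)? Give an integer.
Subtree rooted at J contains: C, J
Count = 2

Answer: 2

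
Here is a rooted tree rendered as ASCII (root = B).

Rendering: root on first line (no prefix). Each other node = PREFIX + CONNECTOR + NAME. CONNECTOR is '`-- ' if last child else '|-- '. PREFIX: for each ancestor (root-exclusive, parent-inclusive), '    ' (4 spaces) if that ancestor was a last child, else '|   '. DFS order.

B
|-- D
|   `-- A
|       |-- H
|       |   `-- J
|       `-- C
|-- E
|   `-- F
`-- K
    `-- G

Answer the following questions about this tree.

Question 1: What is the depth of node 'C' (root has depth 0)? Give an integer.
Path from root to C: B -> D -> A -> C
Depth = number of edges = 3

Answer: 3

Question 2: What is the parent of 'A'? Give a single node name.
Answer: D

Derivation:
Scan adjacency: A appears as child of D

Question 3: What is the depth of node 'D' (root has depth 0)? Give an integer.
Answer: 1

Derivation:
Path from root to D: B -> D
Depth = number of edges = 1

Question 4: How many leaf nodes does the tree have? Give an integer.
Leaves (nodes with no children): C, F, G, J

Answer: 4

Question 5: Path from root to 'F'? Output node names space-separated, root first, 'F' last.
Walk down from root: B -> E -> F

Answer: B E F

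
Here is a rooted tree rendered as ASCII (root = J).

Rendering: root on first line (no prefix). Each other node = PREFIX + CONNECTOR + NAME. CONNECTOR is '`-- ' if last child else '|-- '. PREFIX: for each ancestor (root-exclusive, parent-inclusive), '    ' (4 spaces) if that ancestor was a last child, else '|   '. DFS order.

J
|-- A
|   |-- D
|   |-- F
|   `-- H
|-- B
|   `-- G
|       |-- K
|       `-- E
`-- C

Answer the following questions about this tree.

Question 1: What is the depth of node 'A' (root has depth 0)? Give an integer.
Path from root to A: J -> A
Depth = number of edges = 1

Answer: 1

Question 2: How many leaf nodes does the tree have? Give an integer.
Answer: 6

Derivation:
Leaves (nodes with no children): C, D, E, F, H, K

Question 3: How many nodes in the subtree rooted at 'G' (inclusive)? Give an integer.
Answer: 3

Derivation:
Subtree rooted at G contains: E, G, K
Count = 3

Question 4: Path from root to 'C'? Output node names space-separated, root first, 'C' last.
Walk down from root: J -> C

Answer: J C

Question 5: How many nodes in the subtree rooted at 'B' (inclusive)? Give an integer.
Answer: 4

Derivation:
Subtree rooted at B contains: B, E, G, K
Count = 4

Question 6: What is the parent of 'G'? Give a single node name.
Answer: B

Derivation:
Scan adjacency: G appears as child of B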